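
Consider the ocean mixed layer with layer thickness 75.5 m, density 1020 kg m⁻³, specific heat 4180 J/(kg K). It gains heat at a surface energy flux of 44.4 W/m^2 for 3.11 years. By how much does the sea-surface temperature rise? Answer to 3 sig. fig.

13.5 K

Areal heat capacity C = ρ c_p D = 1020 × 4180 × 75.5 = 3.22×10^8 J m⁻² K⁻¹.
Net heat input Q = F Δt = 44.4 × (3.11 years × 3.156×10^7 s/year) = 4.36×10^9 J/m².
ΔT = Q / C = 4.36×10^9 / 3.22×10^8 = 13.5 K.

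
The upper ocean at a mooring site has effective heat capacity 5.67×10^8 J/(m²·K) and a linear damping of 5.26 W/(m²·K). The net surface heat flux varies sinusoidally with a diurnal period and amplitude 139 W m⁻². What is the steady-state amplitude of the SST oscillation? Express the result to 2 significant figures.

0.0034 K

Areal heat capacity C = 5.67×10^8 J/(m²·K) (given).
Angular frequency ω = 2π / T = 2π / 86400 s = 7.27×10^-5 s⁻¹.
√((Cω)² + λ²) = √((41200)² + 5.26²) = 41200 W/(m²·K).
Amplitude A = F₀ / √((Cω)²+λ²) = 139 / 41200 = 0.00337 K.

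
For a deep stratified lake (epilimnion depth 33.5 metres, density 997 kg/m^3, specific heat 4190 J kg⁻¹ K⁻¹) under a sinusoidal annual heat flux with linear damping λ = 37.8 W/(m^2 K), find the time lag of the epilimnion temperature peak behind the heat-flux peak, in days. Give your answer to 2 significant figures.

Areal heat capacity C = ρ c_p D = 997 × 4190 × 33.5 = 1.40×10^8 J m⁻² K⁻¹.
ω = 2π / 3.15×10^7 s = 1.99×10^-7 s⁻¹.
Phase lag φ = arctan(Cω/λ) = arctan(27.9/37.8) = 0.636 rad.
Time lag = φ / ω = 0.636 / 1.99×10^-7 = 3.19×10^6 s = 36.9 days.

37 days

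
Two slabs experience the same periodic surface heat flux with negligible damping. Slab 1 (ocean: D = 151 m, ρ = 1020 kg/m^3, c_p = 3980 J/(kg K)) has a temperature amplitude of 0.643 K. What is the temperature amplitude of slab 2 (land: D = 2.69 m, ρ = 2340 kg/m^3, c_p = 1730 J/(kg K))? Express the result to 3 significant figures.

C_ocean = 6.13×10^8 J/(m²·K); C_land = 1.09×10^7 J/(m²·K).
A ∝ 1/C ⇒ A_land = A_ocean × C_ocean/C_land = 0.643 × 56.3 = 36.2 K.

36.2 K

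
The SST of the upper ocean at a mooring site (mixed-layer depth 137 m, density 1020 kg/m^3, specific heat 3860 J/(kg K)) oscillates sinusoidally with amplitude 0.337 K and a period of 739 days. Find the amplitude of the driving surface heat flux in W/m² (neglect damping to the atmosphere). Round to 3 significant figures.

17.9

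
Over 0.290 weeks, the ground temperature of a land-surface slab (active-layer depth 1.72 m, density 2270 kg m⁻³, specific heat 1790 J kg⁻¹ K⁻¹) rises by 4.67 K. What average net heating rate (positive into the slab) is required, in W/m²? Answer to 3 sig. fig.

186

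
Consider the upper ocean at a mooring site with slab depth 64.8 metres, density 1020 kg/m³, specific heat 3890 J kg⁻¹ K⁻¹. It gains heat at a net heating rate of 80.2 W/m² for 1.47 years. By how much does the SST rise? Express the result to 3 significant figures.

Areal heat capacity C = ρ c_p D = 1020 × 3890 × 64.8 = 2.57×10^8 J m⁻² K⁻¹.
Net heat input Q = F Δt = 80.2 × (1.47 years × 3.156×10^7 s/year) = 3.72×10^9 J/m².
ΔT = Q / C = 3.72×10^9 / 2.57×10^8 = 14.5 K.

14.5 K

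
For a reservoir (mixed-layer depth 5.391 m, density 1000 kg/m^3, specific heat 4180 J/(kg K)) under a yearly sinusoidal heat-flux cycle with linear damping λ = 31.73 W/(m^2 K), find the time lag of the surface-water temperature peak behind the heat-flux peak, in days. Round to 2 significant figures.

8.2 days

Areal heat capacity C = ρ c_p D = 1000 × 4180 × 5.391 = 2.25×10^7 J/(m²·K).
ω = 2π / 3.15×10^7 s = 1.99×10^-7 s⁻¹.
Phase lag φ = arctan(Cω/λ) = arctan(4.49/31.73) = 0.141 rad.
Time lag = φ / ω = 0.141 / 1.99×10^-7 = 7.06×10^5 s = 8.17 days.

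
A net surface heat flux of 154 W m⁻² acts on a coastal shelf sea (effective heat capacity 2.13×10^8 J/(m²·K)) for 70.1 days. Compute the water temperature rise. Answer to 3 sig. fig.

Areal heat capacity C = 2.13×10^8 J/(m²·K) (given).
Net heat input Q = F Δt = 154 × (70.1 days × 86400 s/day) = 9.33×10^8 J/m².
ΔT = Q / C = 9.33×10^8 / 2.13×10^8 = 4.38 K.

4.38 K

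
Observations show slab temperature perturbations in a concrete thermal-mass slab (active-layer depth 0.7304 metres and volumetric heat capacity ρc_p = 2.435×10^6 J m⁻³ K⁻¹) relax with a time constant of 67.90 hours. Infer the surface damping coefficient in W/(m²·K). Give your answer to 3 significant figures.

7.28

Areal heat capacity C = ρc_p × D = 2.435×10^6 × 0.7304 = 1.78×10^6 J m⁻² K⁻¹.
τ = 67.90 hours = 2.44×10^5 s.
λ = C / τ = 1.78×10^6 / 2.44×10^5 = 7.28 W/(m²·K).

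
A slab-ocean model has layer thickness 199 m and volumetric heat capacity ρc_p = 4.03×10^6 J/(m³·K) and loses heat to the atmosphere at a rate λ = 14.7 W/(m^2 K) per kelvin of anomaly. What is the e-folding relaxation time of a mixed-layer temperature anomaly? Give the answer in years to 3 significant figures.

Areal heat capacity C = ρc_p × D = 4.03×10^6 × 199 = 8.02×10^8 J/(m²·K).
Relaxation time τ = C / λ = 8.02×10^8 / 14.7 = 5.46×10^7 s.
In years: 5.46×10^7 s / (3.156×10^7 s/year) = 1.73 years.

1.73 years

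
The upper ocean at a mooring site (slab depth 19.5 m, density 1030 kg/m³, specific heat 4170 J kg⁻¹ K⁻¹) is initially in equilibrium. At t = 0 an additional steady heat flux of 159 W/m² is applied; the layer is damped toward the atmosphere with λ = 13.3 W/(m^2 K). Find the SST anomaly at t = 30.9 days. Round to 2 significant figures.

4.1 K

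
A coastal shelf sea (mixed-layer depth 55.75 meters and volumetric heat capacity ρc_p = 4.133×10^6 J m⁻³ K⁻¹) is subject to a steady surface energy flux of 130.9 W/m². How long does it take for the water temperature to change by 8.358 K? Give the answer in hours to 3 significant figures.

Areal heat capacity C = ρc_p × D = 4.133×10^6 × 55.75 = 2.30×10^8 J m⁻² K⁻¹.
Time required: Δt = C ΔT / F = 2.30×10^8 × 8.358 / 130.9 = 1.47×10^7 s.
In hours: 1.47×10^7 s / (3600 s/hour) = 4090 hours.

4090 hours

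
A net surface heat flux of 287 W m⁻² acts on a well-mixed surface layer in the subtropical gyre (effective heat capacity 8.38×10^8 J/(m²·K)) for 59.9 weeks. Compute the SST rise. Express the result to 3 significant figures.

12.4 K

Areal heat capacity C = 8.38×10^8 J/(m²·K) (given).
Net heat input Q = F Δt = 287 × (59.9 weeks × 6.048×10^5 s/week) = 1.04×10^10 J/m².
ΔT = Q / C = 1.04×10^10 / 8.38×10^8 = 12.4 K.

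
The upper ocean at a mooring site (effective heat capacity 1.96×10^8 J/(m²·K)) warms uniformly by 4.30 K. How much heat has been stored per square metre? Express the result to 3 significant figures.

8.43×10^8

Areal heat capacity C = 1.96×10^8 J/(m²·K) (given).
ΔQ = C ΔT = 1.96×10^8 × 4.30 = 8.43×10^8 J/m².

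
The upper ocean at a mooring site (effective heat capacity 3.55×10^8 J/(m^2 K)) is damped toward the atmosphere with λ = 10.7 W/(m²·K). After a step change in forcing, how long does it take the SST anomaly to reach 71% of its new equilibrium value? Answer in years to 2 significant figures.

1.3 years

Areal heat capacity C = 3.55×10^8 J/(m^2 K) (given).
τ = C / λ = 3.55×10^8 / 10.7 = 3.32×10^7 s.
Fraction reached: 1 − e^(−t/τ) = 0.71 ⇒ t = −τ ln(1 − 0.71) = τ × 1.24.
t = 4.11×10^7 s = 1.30 years.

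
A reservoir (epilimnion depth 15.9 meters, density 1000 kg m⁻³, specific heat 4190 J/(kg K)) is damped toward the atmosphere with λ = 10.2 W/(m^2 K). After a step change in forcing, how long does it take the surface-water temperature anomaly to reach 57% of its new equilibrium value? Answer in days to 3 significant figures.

63.8 days

Areal heat capacity C = ρ c_p D = 1000 × 4190 × 15.9 = 6.66×10^7 J/(m^2 K).
τ = C / λ = 6.66×10^7 / 10.2 = 6.53×10^6 s.
Fraction reached: 1 − e^(−t/τ) = 0.57 ⇒ t = −τ ln(1 − 0.57) = τ × 0.844.
t = 5.51×10^6 s = 63.8 days.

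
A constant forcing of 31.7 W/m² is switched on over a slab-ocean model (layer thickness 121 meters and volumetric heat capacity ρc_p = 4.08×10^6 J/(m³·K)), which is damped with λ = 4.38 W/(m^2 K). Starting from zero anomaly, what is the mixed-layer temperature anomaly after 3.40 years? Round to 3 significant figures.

Areal heat capacity C = ρc_p × D = 4.08×10^6 × 121 = 4.94×10^8 J/(m^2 K).
τ = C / λ = 4.94×10^8 / 4.38 = 1.13×10^8 s.
Equilibrium anomaly ΔT_eq = F / λ = 31.7 / 4.38 = 7.24 K.
t = 3.40 years = 1.07×10^8 s, so t/τ = 0.952.
ΔT(t) = ΔT_eq (1 − e^(−t/τ)) = 7.24 × (1 − e^−0.952) = 4.44 K.

4.44 K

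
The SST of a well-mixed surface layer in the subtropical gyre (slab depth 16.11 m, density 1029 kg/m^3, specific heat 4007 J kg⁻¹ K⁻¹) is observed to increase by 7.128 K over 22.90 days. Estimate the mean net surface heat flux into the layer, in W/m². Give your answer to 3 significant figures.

239

Areal heat capacity C = ρ c_p D = 1029 × 4007 × 16.11 = 6.64×10^7 J m⁻² K⁻¹.
Required heat per unit area: Q = C ΔT = 6.64×10^7 × 7.128 = 4.73×10^8 J/m².
Flux F = Q / Δt = 4.73×10^8 / 1.98×10^6 s = 239 W/m².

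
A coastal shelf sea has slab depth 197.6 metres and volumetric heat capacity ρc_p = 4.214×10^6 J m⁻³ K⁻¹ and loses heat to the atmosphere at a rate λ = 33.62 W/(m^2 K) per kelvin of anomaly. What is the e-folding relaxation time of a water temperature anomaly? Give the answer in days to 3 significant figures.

Areal heat capacity C = ρc_p × D = 4.214×10^6 × 197.6 = 8.33×10^8 J m⁻² K⁻¹.
Relaxation time τ = C / λ = 8.33×10^8 / 33.62 = 2.48×10^7 s.
In days: 2.48×10^7 s / (86400 s/day) = 287 days.

287 days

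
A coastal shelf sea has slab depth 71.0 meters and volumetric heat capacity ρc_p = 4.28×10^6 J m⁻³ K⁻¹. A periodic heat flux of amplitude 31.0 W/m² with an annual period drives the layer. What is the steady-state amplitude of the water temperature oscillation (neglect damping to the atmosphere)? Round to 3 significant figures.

Areal heat capacity C = ρc_p × D = 4.28×10^6 × 71.0 = 3.04×10^8 J m⁻² K⁻¹.
Angular frequency ω = 2π / T = 2π / 3.15×10^7 s = 1.99×10^-7 s⁻¹.
Cω = 3.04×10^8 × 1.99×10^-7 = 60.5 W/(m²·K).
Amplitude A = F₀ / (Cω) = 31.0 / 60.5 = 0.512 K.

0.512 K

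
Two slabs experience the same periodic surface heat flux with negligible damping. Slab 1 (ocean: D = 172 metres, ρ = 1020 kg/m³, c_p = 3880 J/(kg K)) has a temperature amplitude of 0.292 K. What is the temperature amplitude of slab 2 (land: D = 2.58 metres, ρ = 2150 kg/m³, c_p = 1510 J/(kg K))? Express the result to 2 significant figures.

24 K

C_ocean = 6.81×10^8 J/(m²·K); C_land = 8.38×10^6 J/(m²·K).
A ∝ 1/C ⇒ A_land = A_ocean × C_ocean/C_land = 0.292 × 81.3 = 23.7 K.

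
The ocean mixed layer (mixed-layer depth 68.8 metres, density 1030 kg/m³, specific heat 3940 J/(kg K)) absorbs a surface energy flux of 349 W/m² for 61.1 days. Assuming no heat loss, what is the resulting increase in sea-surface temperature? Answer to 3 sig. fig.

Areal heat capacity C = ρ c_p D = 1030 × 3940 × 68.8 = 2.79×10^8 J/(m²·K).
Net heat input Q = F Δt = 349 × (61.1 days × 86400 s/day) = 1.84×10^9 J/m².
ΔT = Q / C = 1.84×10^9 / 2.79×10^8 = 6.60 K.

6.60 K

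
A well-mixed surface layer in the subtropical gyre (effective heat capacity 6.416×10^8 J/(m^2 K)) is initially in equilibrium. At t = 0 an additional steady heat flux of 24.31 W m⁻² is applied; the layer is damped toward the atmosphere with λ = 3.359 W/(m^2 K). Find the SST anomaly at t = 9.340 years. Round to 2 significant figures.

5.7 K

Areal heat capacity C = 6.416×10^8 J/(m^2 K) (given).
τ = C / λ = 6.42×10^8 / 3.359 = 1.91×10^8 s.
Equilibrium anomaly ΔT_eq = F / λ = 24.31 / 3.359 = 7.24 K.
t = 9.340 years = 2.95×10^8 s, so t/τ = 1.54.
ΔT(t) = ΔT_eq (1 − e^(−t/τ)) = 7.24 × (1 − e^−1.54) = 5.69 K.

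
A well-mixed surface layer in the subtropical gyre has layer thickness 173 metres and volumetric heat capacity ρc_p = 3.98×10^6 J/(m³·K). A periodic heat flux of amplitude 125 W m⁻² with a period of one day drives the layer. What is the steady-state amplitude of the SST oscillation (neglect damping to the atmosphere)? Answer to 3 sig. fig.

Areal heat capacity C = ρc_p × D = 3.98×10^6 × 173 = 6.89×10^8 J/(m²·K).
Angular frequency ω = 2π / T = 2π / 86400 s = 7.27×10^-5 s⁻¹.
Cω = 6.89×10^8 × 7.27×10^-5 = 50100 W/(m²·K).
Amplitude A = F₀ / (Cω) = 125 / 50100 = 0.00250 K.

0.00250 K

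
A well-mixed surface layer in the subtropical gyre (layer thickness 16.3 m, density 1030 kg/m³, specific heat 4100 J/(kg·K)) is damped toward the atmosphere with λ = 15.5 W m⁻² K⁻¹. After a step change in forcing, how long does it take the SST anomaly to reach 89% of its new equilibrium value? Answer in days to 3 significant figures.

Areal heat capacity C = ρ c_p D = 1030 × 4100 × 16.3 = 6.88×10^7 J m⁻² K⁻¹.
τ = C / λ = 6.88×10^7 / 15.5 = 4.44×10^6 s.
Fraction reached: 1 − e^(−t/τ) = 0.89 ⇒ t = −τ ln(1 − 0.89) = τ × 2.21.
t = 9.80×10^6 s = 113 days.

113 days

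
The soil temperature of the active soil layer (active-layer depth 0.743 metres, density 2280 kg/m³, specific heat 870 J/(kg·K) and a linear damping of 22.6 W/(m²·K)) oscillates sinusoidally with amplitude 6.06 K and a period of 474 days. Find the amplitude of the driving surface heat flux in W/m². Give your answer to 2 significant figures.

Areal heat capacity C = ρ c_p D = 2280 × 870 × 0.743 = 1.47×10^6 J/(m²·K).
ω = 2π / 4.10×10^7 s = 1.53×10^-7 s⁻¹.
√((Cω)² + λ²) = √((0.226)² + 22.6²) = 22.6 W/(m²·K).
F₀ = A × √((Cω)²+λ²) = 6.06 × 22.6 = 137 W/m².

140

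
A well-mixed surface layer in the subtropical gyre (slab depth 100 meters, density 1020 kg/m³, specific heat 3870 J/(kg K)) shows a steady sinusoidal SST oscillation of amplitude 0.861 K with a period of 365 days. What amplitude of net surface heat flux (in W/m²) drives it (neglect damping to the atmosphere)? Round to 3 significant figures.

67.7

Areal heat capacity C = ρ c_p D = 1020 × 3870 × 100 = 3.95×10^8 J/(m^2 K).
ω = 2π / 3.15×10^7 s = 1.99×10^-7 s⁻¹.
Cω = 3.95×10^8 × 1.99×10^-7 = 78.6 W/(m²·K).
F₀ = A × Cω = 0.861 × 78.6 = 67.7 W/m².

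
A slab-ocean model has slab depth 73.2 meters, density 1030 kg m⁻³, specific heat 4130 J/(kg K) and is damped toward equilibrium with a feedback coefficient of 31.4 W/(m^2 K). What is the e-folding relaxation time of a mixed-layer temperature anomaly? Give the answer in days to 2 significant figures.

110 days

Areal heat capacity C = ρ c_p D = 1030 × 4130 × 73.2 = 3.11×10^8 J m⁻² K⁻¹.
Relaxation time τ = C / λ = 3.11×10^8 / 31.4 = 9.92×10^6 s.
In days: 9.92×10^6 s / (86400 s/day) = 115 days.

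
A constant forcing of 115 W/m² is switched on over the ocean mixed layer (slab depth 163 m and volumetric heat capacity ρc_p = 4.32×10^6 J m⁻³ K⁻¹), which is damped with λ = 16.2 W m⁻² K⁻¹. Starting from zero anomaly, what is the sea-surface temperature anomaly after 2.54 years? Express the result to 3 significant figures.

5.98 K

Areal heat capacity C = ρc_p × D = 4.32×10^6 × 163 = 7.04×10^8 J/(m²·K).
τ = C / λ = 7.04×10^8 / 16.2 = 4.35×10^7 s.
Equilibrium anomaly ΔT_eq = F / λ = 115 / 16.2 = 7.10 K.
t = 2.54 years = 8.02×10^7 s, so t/τ = 1.84.
ΔT(t) = ΔT_eq (1 − e^(−t/τ)) = 7.10 × (1 − e^−1.84) = 5.98 K.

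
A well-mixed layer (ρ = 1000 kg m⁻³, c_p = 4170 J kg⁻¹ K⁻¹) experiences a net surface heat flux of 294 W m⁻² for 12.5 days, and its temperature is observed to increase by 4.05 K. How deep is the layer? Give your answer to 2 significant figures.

19 m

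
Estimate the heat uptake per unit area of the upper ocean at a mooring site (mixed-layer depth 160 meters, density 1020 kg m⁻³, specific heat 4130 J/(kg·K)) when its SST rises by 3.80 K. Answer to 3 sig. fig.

2.56×10^9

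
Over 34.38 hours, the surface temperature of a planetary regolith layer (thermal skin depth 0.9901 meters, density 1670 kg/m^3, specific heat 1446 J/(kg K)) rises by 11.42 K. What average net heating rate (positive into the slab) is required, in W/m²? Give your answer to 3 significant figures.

221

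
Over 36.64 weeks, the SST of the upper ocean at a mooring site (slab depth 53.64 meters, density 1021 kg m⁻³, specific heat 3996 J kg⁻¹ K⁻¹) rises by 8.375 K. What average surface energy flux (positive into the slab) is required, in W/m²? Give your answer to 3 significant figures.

Areal heat capacity C = ρ c_p D = 1021 × 3996 × 53.64 = 2.19×10^8 J m⁻² K⁻¹.
Required heat per unit area: Q = C ΔT = 2.19×10^8 × 8.375 = 1.83×10^9 J/m².
Flux F = Q / Δt = 1.83×10^9 / 2.22×10^7 s = 82.7 W/m².

82.7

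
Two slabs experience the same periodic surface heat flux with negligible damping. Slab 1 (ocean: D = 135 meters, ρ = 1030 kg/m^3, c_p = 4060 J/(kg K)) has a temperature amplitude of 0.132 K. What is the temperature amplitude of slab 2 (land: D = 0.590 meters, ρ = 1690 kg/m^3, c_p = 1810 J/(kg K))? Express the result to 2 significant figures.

41 K

C_ocean = 5.65×10^8 J/(m²·K); C_land = 1.80×10^6 J/(m²·K).
A ∝ 1/C ⇒ A_land = A_ocean × C_ocean/C_land = 0.132 × 313 = 41.3 K.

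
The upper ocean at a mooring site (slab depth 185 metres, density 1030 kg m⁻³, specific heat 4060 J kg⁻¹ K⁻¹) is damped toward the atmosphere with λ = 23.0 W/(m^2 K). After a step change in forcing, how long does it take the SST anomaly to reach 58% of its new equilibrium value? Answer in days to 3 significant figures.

338 days

Areal heat capacity C = ρ c_p D = 1030 × 4060 × 185 = 7.74×10^8 J/(m²·K).
τ = C / λ = 7.74×10^8 / 23.0 = 3.36×10^7 s.
Fraction reached: 1 − e^(−t/τ) = 0.58 ⇒ t = −τ ln(1 − 0.58) = τ × 0.868.
t = 2.92×10^7 s = 338 days.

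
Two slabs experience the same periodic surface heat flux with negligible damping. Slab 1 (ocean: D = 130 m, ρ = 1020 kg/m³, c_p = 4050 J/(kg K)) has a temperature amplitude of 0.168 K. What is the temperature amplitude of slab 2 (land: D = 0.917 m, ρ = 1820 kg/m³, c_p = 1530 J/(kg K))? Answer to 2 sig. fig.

C_ocean = 5.37×10^8 J/(m²·K); C_land = 2.55×10^6 J/(m²·K).
A ∝ 1/C ⇒ A_land = A_ocean × C_ocean/C_land = 0.168 × 210 = 35.3 K.

35 K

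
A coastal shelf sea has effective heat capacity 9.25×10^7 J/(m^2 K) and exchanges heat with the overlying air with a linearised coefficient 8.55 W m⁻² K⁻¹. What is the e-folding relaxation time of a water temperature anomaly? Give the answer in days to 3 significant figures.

Areal heat capacity C = 9.25×10^7 J/(m^2 K) (given).
Relaxation time τ = C / λ = 9.25×10^7 / 8.55 = 1.08×10^7 s.
In days: 1.08×10^7 s / (86400 s/day) = 125 days.

125 days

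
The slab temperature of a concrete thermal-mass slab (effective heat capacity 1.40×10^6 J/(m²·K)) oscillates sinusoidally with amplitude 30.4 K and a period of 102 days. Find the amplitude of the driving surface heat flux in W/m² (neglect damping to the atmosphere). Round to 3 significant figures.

30.3

Areal heat capacity C = 1.40×10^6 J/(m²·K) (given).
ω = 2π / 8.81×10^6 s = 7.13×10^-7 s⁻¹.
Cω = 1.40×10^6 × 7.13×10^-7 = 0.998 W/(m²·K).
F₀ = A × Cω = 30.4 × 0.998 = 30.3 W/m².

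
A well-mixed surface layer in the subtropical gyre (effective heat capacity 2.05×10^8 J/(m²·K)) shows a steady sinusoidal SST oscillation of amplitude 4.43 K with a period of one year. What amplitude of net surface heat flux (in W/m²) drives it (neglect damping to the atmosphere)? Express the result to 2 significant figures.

Areal heat capacity C = 2.05×10^8 J/(m²·K) (given).
ω = 2π / 3.15×10^7 s = 1.99×10^-7 s⁻¹.
Cω = 2.05×10^8 × 1.99×10^-7 = 40.8 W/(m²·K).
F₀ = A × Cω = 4.43 × 40.8 = 181 W/m².

180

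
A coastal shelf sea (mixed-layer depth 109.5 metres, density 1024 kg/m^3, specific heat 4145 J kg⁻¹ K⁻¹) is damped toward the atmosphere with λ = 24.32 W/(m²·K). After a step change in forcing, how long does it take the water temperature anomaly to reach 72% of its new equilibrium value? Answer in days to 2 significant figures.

280 days

Areal heat capacity C = ρ c_p D = 1024 × 4145 × 109.5 = 4.65×10^8 J m⁻² K⁻¹.
τ = C / λ = 4.65×10^8 / 24.32 = 1.91×10^7 s.
Fraction reached: 1 − e^(−t/τ) = 0.72 ⇒ t = −τ ln(1 − 0.72) = τ × 1.27.
t = 2.43×10^7 s = 282 days.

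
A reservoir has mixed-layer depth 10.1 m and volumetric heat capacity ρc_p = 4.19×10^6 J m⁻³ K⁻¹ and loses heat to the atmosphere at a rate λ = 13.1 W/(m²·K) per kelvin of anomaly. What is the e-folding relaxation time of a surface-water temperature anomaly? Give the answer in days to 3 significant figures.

Areal heat capacity C = ρc_p × D = 4.19×10^6 × 10.1 = 4.23×10^7 J/(m²·K).
Relaxation time τ = C / λ = 4.23×10^7 / 13.1 = 3.23×10^6 s.
In days: 3.23×10^6 s / (86400 s/day) = 37.4 days.

37.4 days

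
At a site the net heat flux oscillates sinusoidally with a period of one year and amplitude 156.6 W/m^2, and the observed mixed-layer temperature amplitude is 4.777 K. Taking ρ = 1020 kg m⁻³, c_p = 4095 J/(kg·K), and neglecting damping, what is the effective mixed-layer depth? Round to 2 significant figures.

39 m

ω = 2π / 3.15×10^7 s = 1.99×10^-7 s⁻¹.
Required C = F₀ / (A ω) = 156.6 / (4.777 × 1.99×10^-7) = 1.65×10^8 J/(m²·K).
D = C / (ρ c_p) = 1.65×10^8 / (1020 × 4095) = 39.4 m.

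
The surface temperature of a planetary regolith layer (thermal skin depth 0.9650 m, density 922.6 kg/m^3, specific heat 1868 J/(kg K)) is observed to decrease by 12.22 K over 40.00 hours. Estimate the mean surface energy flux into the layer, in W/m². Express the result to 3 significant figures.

-141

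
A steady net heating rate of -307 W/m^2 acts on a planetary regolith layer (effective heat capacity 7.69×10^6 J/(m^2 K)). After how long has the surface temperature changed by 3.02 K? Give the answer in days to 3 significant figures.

0.876 days

Areal heat capacity C = 7.69×10^6 J/(m^2 K) (given).
Time required: Δt = C ΔT / F = 7.69×10^6 × -3.02 / -307 = 75600 s.
In days: 75600 s / (86400 s/day) = 0.876 days.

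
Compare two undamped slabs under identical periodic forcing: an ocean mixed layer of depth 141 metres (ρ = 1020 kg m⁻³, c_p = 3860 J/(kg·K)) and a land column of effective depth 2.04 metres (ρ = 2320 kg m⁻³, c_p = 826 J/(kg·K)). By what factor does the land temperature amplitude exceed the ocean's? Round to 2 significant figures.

C_ocean = 1020 × 3860 × 141 = 5.55×10^8 J/(m²·K).
C_land = 2320 × 826 × 2.04 = 3.91×10^6 J/(m²·K).
Undamped amplitude ∝ 1/C, so A_land/A_ocean = C_ocean/C_land = 142.

140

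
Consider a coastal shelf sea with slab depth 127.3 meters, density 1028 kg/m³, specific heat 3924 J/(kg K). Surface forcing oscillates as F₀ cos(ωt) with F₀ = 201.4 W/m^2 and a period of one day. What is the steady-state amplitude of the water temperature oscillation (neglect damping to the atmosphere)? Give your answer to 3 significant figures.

0.00539 K

Areal heat capacity C = ρ c_p D = 1028 × 3924 × 127.3 = 5.14×10^8 J/(m²·K).
Angular frequency ω = 2π / T = 2π / 86400 s = 7.27×10^-5 s⁻¹.
Cω = 5.14×10^8 × 7.27×10^-5 = 37300 W/(m²·K).
Amplitude A = F₀ / (Cω) = 201.4 / 37300 = 0.00539 K.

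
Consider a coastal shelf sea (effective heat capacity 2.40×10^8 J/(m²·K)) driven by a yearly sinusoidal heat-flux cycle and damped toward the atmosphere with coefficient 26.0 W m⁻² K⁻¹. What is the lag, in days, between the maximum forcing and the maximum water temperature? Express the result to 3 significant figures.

Areal heat capacity C = 2.40×10^8 J/(m²·K) (given).
ω = 2π / 3.15×10^7 s = 1.99×10^-7 s⁻¹.
Phase lag φ = arctan(Cω/λ) = arctan(47.8/26.0) = 1.07 rad.
Time lag = φ / ω = 1.07 / 1.99×10^-7 = 5.38×10^6 s = 62.3 days.

62.3 days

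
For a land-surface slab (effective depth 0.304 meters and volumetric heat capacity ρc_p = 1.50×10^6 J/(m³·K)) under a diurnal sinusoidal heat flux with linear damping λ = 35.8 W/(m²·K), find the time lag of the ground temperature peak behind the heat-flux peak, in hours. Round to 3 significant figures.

Areal heat capacity C = ρc_p × D = 1.50×10^6 × 0.304 = 4.56×10^5 J m⁻² K⁻¹.
ω = 2π / 86400 s = 7.27×10^-5 s⁻¹.
Phase lag φ = arctan(Cω/λ) = arctan(33.2/35.8) = 0.747 rad.
Time lag = φ / ω = 0.747 / 7.27×10^-5 = 10300 s = 2.85 hours.

2.85 hours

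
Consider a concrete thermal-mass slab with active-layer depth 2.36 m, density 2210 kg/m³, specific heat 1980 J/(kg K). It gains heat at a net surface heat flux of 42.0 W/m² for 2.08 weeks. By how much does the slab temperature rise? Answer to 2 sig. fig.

Areal heat capacity C = ρ c_p D = 2210 × 1980 × 2.36 = 1.03×10^7 J/(m^2 K).
Net heat input Q = F Δt = 42.0 × (2.08 weeks × 6.048×10^5 s/week) = 5.28×10^7 J/m².
ΔT = Q / C = 5.28×10^7 / 1.03×10^7 = 5.12 K.

5.1 K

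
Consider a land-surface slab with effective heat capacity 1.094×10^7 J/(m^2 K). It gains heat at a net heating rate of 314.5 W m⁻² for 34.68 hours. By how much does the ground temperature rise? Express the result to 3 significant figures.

3.59 K

Areal heat capacity C = 1.094×10^7 J/(m^2 K) (given).
Net heat input Q = F Δt = 314.5 × (34.68 hours × 3600 s/hour) = 3.93×10^7 J/m².
ΔT = Q / C = 3.93×10^7 / 1.09×10^7 = 3.59 K.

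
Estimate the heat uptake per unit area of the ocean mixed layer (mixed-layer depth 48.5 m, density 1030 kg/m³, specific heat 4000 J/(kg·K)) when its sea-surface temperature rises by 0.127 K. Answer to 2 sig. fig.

2.5×10^7

Areal heat capacity C = ρ c_p D = 1030 × 4000 × 48.5 = 2.00×10^8 J/(m^2 K).
ΔQ = C ΔT = 2.00×10^8 × 0.127 = 2.54×10^7 J/m².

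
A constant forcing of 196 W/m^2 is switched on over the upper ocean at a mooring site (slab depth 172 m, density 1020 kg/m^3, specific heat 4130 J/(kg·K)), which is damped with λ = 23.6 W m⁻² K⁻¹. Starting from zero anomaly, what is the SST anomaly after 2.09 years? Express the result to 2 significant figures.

7.3 K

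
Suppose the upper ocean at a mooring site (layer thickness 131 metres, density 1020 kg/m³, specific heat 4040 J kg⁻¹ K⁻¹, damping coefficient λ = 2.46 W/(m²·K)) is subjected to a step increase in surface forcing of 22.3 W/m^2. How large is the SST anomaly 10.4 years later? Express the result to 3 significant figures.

7.03 K

Areal heat capacity C = ρ c_p D = 1020 × 4040 × 131 = 5.40×10^8 J/(m²·K).
τ = C / λ = 5.40×10^8 / 2.46 = 2.19×10^8 s.
Equilibrium anomaly ΔT_eq = F / λ = 22.3 / 2.46 = 9.07 K.
t = 10.4 years = 3.28×10^8 s, so t/τ = 1.50.
ΔT(t) = ΔT_eq (1 − e^(−t/τ)) = 9.07 × (1 − e^−1.50) = 7.03 K.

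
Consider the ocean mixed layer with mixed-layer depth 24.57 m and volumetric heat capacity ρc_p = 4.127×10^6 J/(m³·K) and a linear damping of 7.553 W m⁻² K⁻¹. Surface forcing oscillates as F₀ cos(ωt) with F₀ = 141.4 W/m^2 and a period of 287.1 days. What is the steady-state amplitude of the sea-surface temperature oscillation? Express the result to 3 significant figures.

5.28 K

Areal heat capacity C = ρc_p × D = 4.127×10^6 × 24.57 = 1.01×10^8 J m⁻² K⁻¹.
Angular frequency ω = 2π / T = 2π / 2.48×10^7 s = 2.53×10^-7 s⁻¹.
√((Cω)² + λ²) = √((25.7)² + 7.553²) = 26.8 W/(m²·K).
Amplitude A = F₀ / √((Cω)²+λ²) = 141.4 / 26.8 = 5.28 K.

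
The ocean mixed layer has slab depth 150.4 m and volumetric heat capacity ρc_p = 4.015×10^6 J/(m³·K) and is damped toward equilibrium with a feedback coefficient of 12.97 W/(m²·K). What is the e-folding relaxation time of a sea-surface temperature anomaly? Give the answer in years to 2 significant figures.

1.5 years

Areal heat capacity C = ρc_p × D = 4.015×10^6 × 150.4 = 6.04×10^8 J/(m^2 K).
Relaxation time τ = C / λ = 6.04×10^8 / 12.97 = 4.66×10^7 s.
In years: 4.66×10^7 s / (3.156×10^7 s/year) = 1.48 years.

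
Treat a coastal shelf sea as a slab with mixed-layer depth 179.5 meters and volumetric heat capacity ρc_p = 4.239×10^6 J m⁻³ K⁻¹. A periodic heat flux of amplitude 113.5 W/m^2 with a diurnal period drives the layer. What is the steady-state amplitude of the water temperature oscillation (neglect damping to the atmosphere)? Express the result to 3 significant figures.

0.00205 K

Areal heat capacity C = ρc_p × D = 4.239×10^6 × 179.5 = 7.61×10^8 J/(m^2 K).
Angular frequency ω = 2π / T = 2π / 86400 s = 7.27×10^-5 s⁻¹.
Cω = 7.61×10^8 × 7.27×10^-5 = 55300 W/(m²·K).
Amplitude A = F₀ / (Cω) = 113.5 / 55300 = 0.00205 K.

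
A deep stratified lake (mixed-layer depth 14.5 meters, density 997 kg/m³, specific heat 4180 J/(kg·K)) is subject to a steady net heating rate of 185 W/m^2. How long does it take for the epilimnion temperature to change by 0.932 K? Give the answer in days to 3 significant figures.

3.52 days

Areal heat capacity C = ρ c_p D = 997 × 4180 × 14.5 = 6.04×10^7 J/(m²·K).
Time required: Δt = C ΔT / F = 6.04×10^7 × 0.932 / 185 = 3.04×10^5 s.
In days: 3.04×10^5 s / (86400 s/day) = 3.52 days.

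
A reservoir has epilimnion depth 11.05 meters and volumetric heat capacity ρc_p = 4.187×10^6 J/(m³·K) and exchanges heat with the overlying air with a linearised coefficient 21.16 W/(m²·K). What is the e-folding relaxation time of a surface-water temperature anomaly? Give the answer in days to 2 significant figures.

Areal heat capacity C = ρc_p × D = 4.187×10^6 × 11.05 = 4.63×10^7 J/(m^2 K).
Relaxation time τ = C / λ = 4.63×10^7 / 21.16 = 2.19×10^6 s.
In days: 2.19×10^6 s / (86400 s/day) = 25.3 days.

25 days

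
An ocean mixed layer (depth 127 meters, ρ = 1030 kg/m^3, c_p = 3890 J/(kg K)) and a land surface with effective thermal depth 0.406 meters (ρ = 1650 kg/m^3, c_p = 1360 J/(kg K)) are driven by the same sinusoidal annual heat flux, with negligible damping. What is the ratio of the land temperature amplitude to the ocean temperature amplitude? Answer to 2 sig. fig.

560

C_ocean = 1030 × 3890 × 127 = 5.09×10^8 J/(m²·K).
C_land = 1650 × 1360 × 0.406 = 9.11×10^5 J/(m²·K).
Undamped amplitude ∝ 1/C, so A_land/A_ocean = C_ocean/C_land = 559.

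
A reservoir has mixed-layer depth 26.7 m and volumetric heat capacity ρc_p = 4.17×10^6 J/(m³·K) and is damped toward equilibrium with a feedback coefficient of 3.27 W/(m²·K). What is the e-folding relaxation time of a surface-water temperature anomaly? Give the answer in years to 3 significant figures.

Areal heat capacity C = ρc_p × D = 4.17×10^6 × 26.7 = 1.11×10^8 J m⁻² K⁻¹.
Relaxation time τ = C / λ = 1.11×10^8 / 3.27 = 3.40×10^7 s.
In years: 3.40×10^7 s / (3.156×10^7 s/year) = 1.08 years.

1.08 years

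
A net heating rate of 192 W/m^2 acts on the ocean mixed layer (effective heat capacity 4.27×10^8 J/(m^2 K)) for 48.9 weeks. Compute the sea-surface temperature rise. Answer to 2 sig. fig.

Areal heat capacity C = 4.27×10^8 J/(m^2 K) (given).
Net heat input Q = F Δt = 192 × (48.9 weeks × 6.048×10^5 s/week) = 5.68×10^9 J/m².
ΔT = Q / C = 5.68×10^9 / 4.27×10^8 = 13.3 K.

13 K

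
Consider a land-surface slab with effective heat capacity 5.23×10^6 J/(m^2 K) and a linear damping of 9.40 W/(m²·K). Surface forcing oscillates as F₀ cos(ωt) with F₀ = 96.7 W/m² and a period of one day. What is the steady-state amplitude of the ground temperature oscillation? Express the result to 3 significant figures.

0.254 K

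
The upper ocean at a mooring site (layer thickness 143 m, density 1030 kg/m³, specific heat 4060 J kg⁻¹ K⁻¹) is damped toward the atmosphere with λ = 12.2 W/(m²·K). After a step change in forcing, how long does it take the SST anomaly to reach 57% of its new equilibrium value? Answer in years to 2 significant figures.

Areal heat capacity C = ρ c_p D = 1030 × 4060 × 143 = 5.98×10^8 J/(m²·K).
τ = C / λ = 5.98×10^8 / 12.2 = 4.90×10^7 s.
Fraction reached: 1 − e^(−t/τ) = 0.57 ⇒ t = −τ ln(1 − 0.57) = τ × 0.844.
t = 4.14×10^7 s = 1.31 years.

1.3 years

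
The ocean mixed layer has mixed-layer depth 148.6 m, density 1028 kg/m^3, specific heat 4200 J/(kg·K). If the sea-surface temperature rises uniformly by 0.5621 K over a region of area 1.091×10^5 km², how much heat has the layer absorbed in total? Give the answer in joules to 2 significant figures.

Areal heat capacity C = ρ c_p D = 1028 × 4200 × 148.6 = 6.42×10^8 J/(m^2 K).
Heat per unit area: q = C ΔT = 6.42×10^8 × 0.5621 = 3.61×10^8 J/m².
Total heat: Q = q × A = 3.61×10^8 × (1.091×10^5 × 10⁶ m²) = 3.93×10^19 J.

3.9×10^19 J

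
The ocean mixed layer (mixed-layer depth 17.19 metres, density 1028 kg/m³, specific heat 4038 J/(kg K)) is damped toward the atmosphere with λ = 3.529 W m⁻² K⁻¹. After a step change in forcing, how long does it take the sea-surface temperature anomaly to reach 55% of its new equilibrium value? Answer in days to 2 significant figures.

190 days

Areal heat capacity C = ρ c_p D = 1028 × 4038 × 17.19 = 7.14×10^7 J m⁻² K⁻¹.
τ = C / λ = 7.14×10^7 / 3.529 = 2.02×10^7 s.
Fraction reached: 1 − e^(−t/τ) = 0.55 ⇒ t = −τ ln(1 − 0.55) = τ × 0.799.
t = 1.61×10^7 s = 187 days.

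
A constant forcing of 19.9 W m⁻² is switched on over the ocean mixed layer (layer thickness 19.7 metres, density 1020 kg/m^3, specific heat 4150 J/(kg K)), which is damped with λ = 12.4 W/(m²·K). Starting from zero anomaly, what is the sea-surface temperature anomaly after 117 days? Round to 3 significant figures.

1.25 K

Areal heat capacity C = ρ c_p D = 1020 × 4150 × 19.7 = 8.34×10^7 J/(m^2 K).
τ = C / λ = 8.34×10^7 / 12.4 = 6.73×10^6 s.
Equilibrium anomaly ΔT_eq = F / λ = 19.9 / 12.4 = 1.60 K.
t = 117 days = 1.01×10^7 s, so t/τ = 1.50.
ΔT(t) = ΔT_eq (1 − e^(−t/τ)) = 1.60 × (1 − e^−1.50) = 1.25 K.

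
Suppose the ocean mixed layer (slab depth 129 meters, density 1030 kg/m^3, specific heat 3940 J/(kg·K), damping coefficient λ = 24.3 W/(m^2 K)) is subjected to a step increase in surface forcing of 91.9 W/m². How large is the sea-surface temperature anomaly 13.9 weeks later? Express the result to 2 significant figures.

1.2 K

Areal heat capacity C = ρ c_p D = 1030 × 3940 × 129 = 5.24×10^8 J m⁻² K⁻¹.
τ = C / λ = 5.24×10^8 / 24.3 = 2.15×10^7 s.
Equilibrium anomaly ΔT_eq = F / λ = 91.9 / 24.3 = 3.78 K.
t = 13.9 weeks = 8.41×10^6 s, so t/τ = 0.390.
ΔT(t) = ΔT_eq (1 − e^(−t/τ)) = 3.78 × (1 − e^−0.390) = 1.22 K.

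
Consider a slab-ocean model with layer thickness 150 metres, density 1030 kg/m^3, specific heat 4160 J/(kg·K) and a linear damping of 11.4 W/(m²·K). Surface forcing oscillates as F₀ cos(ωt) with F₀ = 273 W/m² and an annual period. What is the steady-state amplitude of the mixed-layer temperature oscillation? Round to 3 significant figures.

2.12 K

Areal heat capacity C = ρ c_p D = 1030 × 4160 × 150 = 6.43×10^8 J m⁻² K⁻¹.
Angular frequency ω = 2π / T = 2π / 3.15×10^7 s = 1.99×10^-7 s⁻¹.
√((Cω)² + λ²) = √((128)² + 11.4²) = 129 W/(m²·K).
Amplitude A = F₀ / √((Cω)²+λ²) = 273 / 129 = 2.12 K.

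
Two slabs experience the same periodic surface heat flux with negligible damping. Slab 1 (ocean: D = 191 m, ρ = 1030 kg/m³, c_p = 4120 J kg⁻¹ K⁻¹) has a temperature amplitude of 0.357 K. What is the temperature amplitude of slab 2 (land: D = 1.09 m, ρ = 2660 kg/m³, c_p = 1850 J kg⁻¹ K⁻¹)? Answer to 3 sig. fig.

C_ocean = 8.11×10^8 J/(m²·K); C_land = 5.36×10^6 J/(m²·K).
A ∝ 1/C ⇒ A_land = A_ocean × C_ocean/C_land = 0.357 × 151 = 53.9 K.

53.9 K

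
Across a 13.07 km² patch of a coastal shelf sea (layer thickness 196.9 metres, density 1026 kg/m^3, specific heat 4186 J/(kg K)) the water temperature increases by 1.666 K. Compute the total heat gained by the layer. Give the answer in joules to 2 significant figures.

1.8×10^16 J

Areal heat capacity C = ρ c_p D = 1026 × 4186 × 196.9 = 8.46×10^8 J/(m^2 K).
Heat per unit area: q = C ΔT = 8.46×10^8 × 1.666 = 1.41×10^9 J/m².
Total heat: Q = q × A = 1.41×10^9 × (13.07 × 10⁶ m²) = 1.84×10^16 J.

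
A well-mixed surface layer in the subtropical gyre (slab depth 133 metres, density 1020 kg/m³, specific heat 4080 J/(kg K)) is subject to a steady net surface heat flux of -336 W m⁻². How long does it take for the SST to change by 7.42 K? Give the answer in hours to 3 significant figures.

3400 hours

Areal heat capacity C = ρ c_p D = 1020 × 4080 × 133 = 5.53×10^8 J/(m²·K).
Time required: Δt = C ΔT / F = 5.53×10^8 × -7.42 / -336 = 1.22×10^7 s.
In hours: 1.22×10^7 s / (3600 s/hour) = 3400 hours.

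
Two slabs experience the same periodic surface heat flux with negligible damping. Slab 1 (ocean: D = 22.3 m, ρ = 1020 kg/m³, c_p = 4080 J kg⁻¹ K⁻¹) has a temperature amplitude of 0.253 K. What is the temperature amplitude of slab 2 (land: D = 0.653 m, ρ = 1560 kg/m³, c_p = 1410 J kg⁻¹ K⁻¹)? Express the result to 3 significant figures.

C_ocean = 9.28×10^7 J/(m²·K); C_land = 1.44×10^6 J/(m²·K).
A ∝ 1/C ⇒ A_land = A_ocean × C_ocean/C_land = 0.253 × 64.6 = 16.3 K.

16.3 K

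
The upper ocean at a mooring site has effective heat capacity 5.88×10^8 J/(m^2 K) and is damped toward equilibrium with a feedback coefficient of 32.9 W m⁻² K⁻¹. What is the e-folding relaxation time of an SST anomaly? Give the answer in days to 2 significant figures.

Areal heat capacity C = 5.88×10^8 J/(m^2 K) (given).
Relaxation time τ = C / λ = 5.88×10^8 / 32.9 = 1.79×10^7 s.
In days: 1.79×10^7 s / (86400 s/day) = 207 days.

210 days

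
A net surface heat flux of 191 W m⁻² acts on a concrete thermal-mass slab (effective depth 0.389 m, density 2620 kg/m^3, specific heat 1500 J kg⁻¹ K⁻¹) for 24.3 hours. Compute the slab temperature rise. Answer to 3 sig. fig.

10.9 K

Areal heat capacity C = ρ c_p D = 2620 × 1500 × 0.389 = 1.53×10^6 J/(m^2 K).
Net heat input Q = F Δt = 191 × (24.3 hours × 3600 s/hour) = 1.67×10^7 J/m².
ΔT = Q / C = 1.67×10^7 / 1.53×10^6 = 10.9 K.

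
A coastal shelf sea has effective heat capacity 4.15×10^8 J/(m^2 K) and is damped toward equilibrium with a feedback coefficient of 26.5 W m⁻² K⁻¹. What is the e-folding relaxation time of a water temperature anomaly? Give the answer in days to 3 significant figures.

Areal heat capacity C = 4.15×10^8 J/(m^2 K) (given).
Relaxation time τ = C / λ = 4.15×10^8 / 26.5 = 1.57×10^7 s.
In days: 1.57×10^7 s / (86400 s/day) = 181 days.

181 days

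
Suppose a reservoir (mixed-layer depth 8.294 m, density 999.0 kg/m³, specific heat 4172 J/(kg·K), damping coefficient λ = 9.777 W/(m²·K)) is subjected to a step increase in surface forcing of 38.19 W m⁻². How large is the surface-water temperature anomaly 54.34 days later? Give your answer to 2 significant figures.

2.9 K

Areal heat capacity C = ρ c_p D = 999.0 × 4172 × 8.294 = 3.46×10^7 J/(m^2 K).
τ = C / λ = 3.46×10^7 / 9.777 = 3.54×10^6 s.
Equilibrium anomaly ΔT_eq = F / λ = 38.19 / 9.777 = 3.91 K.
t = 54.34 days = 4.69×10^6 s, so t/τ = 1.33.
ΔT(t) = ΔT_eq (1 − e^(−t/τ)) = 3.91 × (1 − e^−1.33) = 2.87 K.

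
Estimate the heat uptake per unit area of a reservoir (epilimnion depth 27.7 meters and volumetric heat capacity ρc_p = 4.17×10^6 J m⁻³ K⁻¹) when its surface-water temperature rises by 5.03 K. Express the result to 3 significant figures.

Areal heat capacity C = ρc_p × D = 4.17×10^6 × 27.7 = 1.16×10^8 J/(m²·K).
ΔQ = C ΔT = 1.16×10^8 × 5.03 = 5.81×10^8 J/m².

5.81×10^8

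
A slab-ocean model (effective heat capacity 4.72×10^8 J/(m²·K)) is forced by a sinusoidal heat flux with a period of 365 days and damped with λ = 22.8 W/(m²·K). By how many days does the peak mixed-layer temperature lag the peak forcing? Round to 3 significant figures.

77.4 days

Areal heat capacity C = 4.72×10^8 J/(m²·K) (given).
ω = 2π / 3.15×10^7 s = 1.99×10^-7 s⁻¹.
Phase lag φ = arctan(Cω/λ) = arctan(94.0/22.8) = 1.33 rad.
Time lag = φ / ω = 1.33 / 1.99×10^-7 = 6.69×10^6 s = 77.4 days.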